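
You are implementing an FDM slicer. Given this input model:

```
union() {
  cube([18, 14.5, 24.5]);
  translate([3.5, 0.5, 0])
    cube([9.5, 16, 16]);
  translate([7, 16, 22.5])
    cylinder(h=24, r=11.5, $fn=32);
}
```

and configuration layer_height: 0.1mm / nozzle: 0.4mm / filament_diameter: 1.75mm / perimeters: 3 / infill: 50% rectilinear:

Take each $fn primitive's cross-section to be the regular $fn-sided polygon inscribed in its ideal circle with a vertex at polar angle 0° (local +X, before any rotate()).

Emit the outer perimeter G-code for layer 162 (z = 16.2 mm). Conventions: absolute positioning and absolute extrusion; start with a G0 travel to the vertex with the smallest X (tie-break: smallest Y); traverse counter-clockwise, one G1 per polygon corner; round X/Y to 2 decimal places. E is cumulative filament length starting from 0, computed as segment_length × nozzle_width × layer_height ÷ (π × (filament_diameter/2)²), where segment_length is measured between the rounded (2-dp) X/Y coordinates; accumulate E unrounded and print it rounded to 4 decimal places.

G0 X0.00 Y0.00 Z16.20
G1 X18.00 Y0.00 E0.2993
G1 X18.00 Y14.50 E0.5405
G1 X0.00 Y14.50 E0.8398
G1 X0.00 Y0.00 E1.0810

At z = 16.2 mm: the 18×14.5 cube contributes its full rectangle; the cube at (3.5, 0.5) does not reach this height (z outside [0, 16]); the cylinder at (7, 16) is absent (z outside [22.5, 46.5]); Taking the union: only the 18×14.5 cube is present, so the union is just that shape — 1 connected region. The outline is a single polygon with 4 vertices. Extrusion per mm of travel: 0.4 × 0.1 / (π × 0.875²) = 0.016630. Accumulating E over each segment gives final E = 1.0810.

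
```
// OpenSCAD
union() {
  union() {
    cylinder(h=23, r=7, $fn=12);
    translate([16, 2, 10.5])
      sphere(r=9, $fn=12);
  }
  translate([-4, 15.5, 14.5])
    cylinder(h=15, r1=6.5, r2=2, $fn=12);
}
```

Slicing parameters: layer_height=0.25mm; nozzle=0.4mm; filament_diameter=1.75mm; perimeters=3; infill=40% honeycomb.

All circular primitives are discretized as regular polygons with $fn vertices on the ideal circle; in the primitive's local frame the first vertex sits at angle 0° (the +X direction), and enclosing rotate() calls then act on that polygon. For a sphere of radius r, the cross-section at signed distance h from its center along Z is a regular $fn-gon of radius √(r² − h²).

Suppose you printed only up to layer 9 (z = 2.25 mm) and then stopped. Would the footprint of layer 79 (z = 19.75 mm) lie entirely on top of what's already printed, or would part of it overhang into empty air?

Compare the two slices. At z = 2.25: the cylinder: section is a regular 12-gon, circumradius r=7 (area = (12/2)·7.000²·sin(360°/12) = 147.00 mm²); the r=9 sphere at (16, 2) slices to a regular 12-gon of circumradius 3.597 (√(r²−h²) with h=8.25 from center) (area = (12/2)·3.597²·sin(360°/12) = 38.81 mm²); Merging all regions: the 2 present regions are separate (no shared area or edge), so areas and boundary lengths simply add and each stays a separate island — area = 185.81 mm²; the cone at (-4, 15.5) is absent (z outside [14.5, 29.5]); Combining (union): only that combined region is present, so the union is just that shape — area = 185.81 mm². At z = 19.75: the r=7 cylinder gives a regular 12-gon of circumradius 7 (constant along its height) (area = (12/2)·7.000²·sin(360°/12) = 147.00 mm²); the sphere at (16, 2) does not reach this height (|z−center|=9.250 > r=9); Combining (union): only the r=7 cylinder is present, so the union is just that shape — area = 147.00 mm²; the cone at (-4, 15.5): at t=0.350 of its height the radius interpolates to r₁+(r₂−r₁)t = 4.925, giving a regular 12-gon of that circumradius (area = (12/2)·4.925²·sin(360°/12) = 72.77 mm²); Taking the union: the 2 present regions are separate (no shared area or edge), so areas and boundary lengths simply add and each stays a separate island — area = 219.77 mm². Checking containment: at z = 19.75 the cross-section extends beyond the z = 2.25 cross-section by about 72.77 mm².

part overhangs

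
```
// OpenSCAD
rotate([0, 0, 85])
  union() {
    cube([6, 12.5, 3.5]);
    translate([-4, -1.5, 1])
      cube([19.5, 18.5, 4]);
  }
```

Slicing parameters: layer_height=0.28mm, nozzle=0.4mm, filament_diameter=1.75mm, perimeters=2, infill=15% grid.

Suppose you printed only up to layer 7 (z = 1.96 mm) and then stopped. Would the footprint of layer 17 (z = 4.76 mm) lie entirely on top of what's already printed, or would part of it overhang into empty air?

entirely on top

Compare the two slices. At z = 1.96: the cube (footprint 6×12.5) is included at this height (area 75.00 mm²); the 19.5×18.5 cube at (-4, -1.5) contributes its full rectangle (area 360.75 mm²); Combining (union): the 6×12.5 cube lies entirely inside the 19.5×18.5 cube at (-4, -1.5), so the union is just the 19.5×18.5 cube at (-4, -1.5) — area = 360.75 mm²; (rotated 85° about Z; rotation is an isometry so areas/perimeters/island counts are preserved). At z = 4.76: the cube is not intersected at this z (z outside [0, 3.5]); the 19.5×18.5 cube at (-4, -1.5) contributes its full rectangle (area 360.75 mm²); Merging all regions: only the 19.5×18.5 cube at (-4, -1.5) is present, so the union is just that shape — area = 360.75 mm²; (rotated 85° about Z; rotation is an isometry so areas/perimeters/island counts are preserved). Checking containment: the cross-section at z = 4.76 is a subset of the cross-section at z = 1.96.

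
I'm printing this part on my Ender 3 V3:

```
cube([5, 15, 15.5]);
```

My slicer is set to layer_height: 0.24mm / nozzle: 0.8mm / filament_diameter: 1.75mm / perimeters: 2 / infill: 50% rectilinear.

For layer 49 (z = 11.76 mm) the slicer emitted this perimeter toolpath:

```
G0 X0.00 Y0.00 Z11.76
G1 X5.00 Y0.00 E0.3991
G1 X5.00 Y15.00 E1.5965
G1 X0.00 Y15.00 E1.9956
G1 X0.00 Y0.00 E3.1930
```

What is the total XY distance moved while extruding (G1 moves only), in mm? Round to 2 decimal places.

40.00 mm

Sum the Euclidean lengths of each G1 segment: total = 40.00 mm.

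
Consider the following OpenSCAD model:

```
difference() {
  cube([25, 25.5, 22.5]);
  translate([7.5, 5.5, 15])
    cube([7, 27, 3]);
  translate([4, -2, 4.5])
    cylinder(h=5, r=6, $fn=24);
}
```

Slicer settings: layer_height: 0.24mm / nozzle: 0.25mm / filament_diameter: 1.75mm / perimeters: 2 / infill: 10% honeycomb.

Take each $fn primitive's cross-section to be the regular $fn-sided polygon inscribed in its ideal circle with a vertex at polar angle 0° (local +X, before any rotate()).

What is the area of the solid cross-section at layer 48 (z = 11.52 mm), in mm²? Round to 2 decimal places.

At z = 11.52 mm: the cube is present — its section is the full 25×25.5 rectangle (area 637.50 mm²); the cube at (7.5, 5.5) does not reach this height (z outside [15, 18]); the cylinder at (4, -2) does not reach this height (z outside [4.5, 9.5]); After the difference (first − rest): none of the subtracted shapes is present at this height, so the 25×25.5 cube is unchanged — area = 637.50 mm². Overall, the cross-section is a single solid region. Net area = 637.50 mm².

637.50 mm²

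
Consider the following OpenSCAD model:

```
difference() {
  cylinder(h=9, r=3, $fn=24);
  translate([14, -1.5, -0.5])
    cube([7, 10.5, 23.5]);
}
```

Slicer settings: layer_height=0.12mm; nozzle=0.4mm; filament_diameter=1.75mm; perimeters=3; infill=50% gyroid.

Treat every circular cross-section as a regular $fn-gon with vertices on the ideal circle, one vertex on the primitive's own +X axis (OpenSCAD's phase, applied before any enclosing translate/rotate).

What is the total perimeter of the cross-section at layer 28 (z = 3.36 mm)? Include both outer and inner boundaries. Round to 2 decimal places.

At z = 3.36 mm: the r=3 cylinder gives a regular 24-gon of circumradius 3 (constant along its height) (perimeter = 2·24·3.000·sin(180°/24) = 18.80 mm); the cube at (14, -1.5) (footprint 7×10.5) is included at this height (perimeter 35.00 mm); Subtracting the remaining from the first: starting from the r=3 cylinder, the 7×10.5 cube at (14, -1.5) misses the remaining region (no effect) — boundary = 18.80 mm. Overall, the cross-section is a single solid region. Total boundary length (outer) = 18.80 mm.

18.80 mm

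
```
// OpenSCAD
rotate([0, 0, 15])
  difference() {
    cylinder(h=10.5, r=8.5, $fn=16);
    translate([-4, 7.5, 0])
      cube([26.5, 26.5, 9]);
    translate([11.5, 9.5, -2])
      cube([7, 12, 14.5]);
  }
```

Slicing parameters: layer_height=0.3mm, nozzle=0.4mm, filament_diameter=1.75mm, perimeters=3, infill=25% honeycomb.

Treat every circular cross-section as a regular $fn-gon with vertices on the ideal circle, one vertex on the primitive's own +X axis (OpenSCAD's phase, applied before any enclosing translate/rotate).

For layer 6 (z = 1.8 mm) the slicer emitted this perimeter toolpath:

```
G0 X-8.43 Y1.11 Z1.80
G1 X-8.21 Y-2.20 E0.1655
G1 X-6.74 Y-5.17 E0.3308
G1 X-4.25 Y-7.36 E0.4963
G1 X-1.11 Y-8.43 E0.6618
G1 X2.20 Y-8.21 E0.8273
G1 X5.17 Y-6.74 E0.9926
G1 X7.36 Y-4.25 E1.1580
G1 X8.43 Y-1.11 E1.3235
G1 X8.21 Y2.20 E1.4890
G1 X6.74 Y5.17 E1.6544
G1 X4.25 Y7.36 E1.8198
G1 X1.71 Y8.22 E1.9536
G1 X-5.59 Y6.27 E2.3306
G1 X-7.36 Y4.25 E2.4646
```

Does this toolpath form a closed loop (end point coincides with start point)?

no

Start point (G0): (-8.43, 1.11). End point (last G1): the path does not return to the start — open.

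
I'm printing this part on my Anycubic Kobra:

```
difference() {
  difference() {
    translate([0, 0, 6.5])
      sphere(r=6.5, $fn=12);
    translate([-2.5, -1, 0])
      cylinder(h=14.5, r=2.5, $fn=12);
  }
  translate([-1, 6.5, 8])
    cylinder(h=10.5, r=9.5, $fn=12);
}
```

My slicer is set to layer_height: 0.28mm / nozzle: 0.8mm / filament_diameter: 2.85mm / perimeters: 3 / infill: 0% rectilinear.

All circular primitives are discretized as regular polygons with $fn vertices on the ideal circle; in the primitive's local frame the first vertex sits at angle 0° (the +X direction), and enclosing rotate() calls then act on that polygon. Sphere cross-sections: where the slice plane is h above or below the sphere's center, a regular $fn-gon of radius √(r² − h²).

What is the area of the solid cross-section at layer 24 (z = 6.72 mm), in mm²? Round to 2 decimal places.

At z = 6.72 mm: the r=6.5 sphere contributes a regular 12-gon of circumradius √(6.5²−0.22²) = 6.496 (area = (12/2)·6.496²·sin(360°/12) = 126.60 mm²); the r=2.5 cylinder at (-2.5, -1) contributes a regular 12-gon of circumradius 2.5 (area = (12/2)·2.500²·sin(360°/12) = 18.75 mm²); Taking the first minus the rest: starting from the r=6.5 sphere (126.60 mm²), the r=2.5 cylinder at (-2.5, -1) lies wholly inside it (removes its full 18.75 mm² and its 15.53 mm outline becomes a hole wall) — area = 107.85 mm²; the cylinder at (-1, 6.5) does not reach this height (z outside [8, 18.5]); Taking the first minus the rest: none of the subtracted shapes is present at this height, so that combined region is unchanged — area = 107.85 mm². Overall, the cross-section is one region with 1 hole. Net area = 107.85 mm².

107.85 mm²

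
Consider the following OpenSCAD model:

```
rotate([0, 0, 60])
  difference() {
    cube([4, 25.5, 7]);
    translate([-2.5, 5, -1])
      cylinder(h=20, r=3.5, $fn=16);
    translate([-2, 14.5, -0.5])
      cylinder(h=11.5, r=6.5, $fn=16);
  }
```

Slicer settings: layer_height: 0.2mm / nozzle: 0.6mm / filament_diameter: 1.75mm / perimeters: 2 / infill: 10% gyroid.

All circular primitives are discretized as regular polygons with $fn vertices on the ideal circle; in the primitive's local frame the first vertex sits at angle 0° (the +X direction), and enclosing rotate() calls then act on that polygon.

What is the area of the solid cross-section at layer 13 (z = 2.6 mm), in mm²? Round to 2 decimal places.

60.66 mm²

At z = 2.6 mm: the cube is present — its section is the full 4×25.5 rectangle (area 102.00 mm²); the r=3.5 cylinder at (-2.5, 5) contributes a regular 16-gon of circumradius 3.5 (area = (16/2)·3.500²·sin(360°/16) = 37.50 mm²); the r=6.5 cylinder at (-2, 14.5) contributes a regular 16-gon of circumradius 6.5 (area = (16/2)·6.500²·sin(360°/16) = 129.35 mm²); Subtracting the remaining from the first: starting from the 4×25.5 cube (102.00 mm²), the r=3.5 cylinder at (-2.5, 5) partially overlaps it — only the 3.13 mm² overlap (of its 37.50 mm²) is removed, clipping the outline; the r=6.5 cylinder at (-2, 14.5) partially overlaps it — only the 38.21 mm² overlap (of its 129.35 mm²) is removed, clipping the outline — area = 60.66 mm²; (whole slice rotated 60° about Z — lengths, areas and connectivity unchanged). Overall, the cross-section has 2 separate islands. Net area = 60.66 mm².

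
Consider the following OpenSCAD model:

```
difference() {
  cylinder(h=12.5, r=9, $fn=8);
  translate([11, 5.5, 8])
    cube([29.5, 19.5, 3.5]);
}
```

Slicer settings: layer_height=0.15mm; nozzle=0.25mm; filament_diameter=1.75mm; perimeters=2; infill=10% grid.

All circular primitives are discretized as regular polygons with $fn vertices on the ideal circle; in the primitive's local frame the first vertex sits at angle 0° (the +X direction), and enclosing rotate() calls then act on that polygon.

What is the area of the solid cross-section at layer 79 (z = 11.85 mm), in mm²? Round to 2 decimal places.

229.10 mm²

At z = 11.85 mm: the r=9 cylinder contributes a regular 8-gon of circumradius 9 (area = (8/2)·9.000²·sin(360°/8) = 229.10 mm²); the cube at (11, 5.5) is not intersected at this z (z outside [8, 11.5]); Taking the first minus the rest: none of the subtracted shapes is present at this height, so the r=9 cylinder is unchanged — area = 229.10 mm². Overall, the cross-section is a single solid region. Net area = 229.10 mm².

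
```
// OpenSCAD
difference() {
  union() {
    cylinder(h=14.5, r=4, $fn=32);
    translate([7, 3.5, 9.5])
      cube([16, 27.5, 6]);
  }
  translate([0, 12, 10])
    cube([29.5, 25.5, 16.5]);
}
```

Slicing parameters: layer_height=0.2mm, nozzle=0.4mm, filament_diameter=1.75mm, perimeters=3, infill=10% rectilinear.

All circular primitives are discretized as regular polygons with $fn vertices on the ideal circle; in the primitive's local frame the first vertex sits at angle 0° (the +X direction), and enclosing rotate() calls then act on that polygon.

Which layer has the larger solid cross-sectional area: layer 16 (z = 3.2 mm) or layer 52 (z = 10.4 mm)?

layer 52 (z = 10.4 mm)

Layer 16 (z = 3.2): the r=4 cylinder contributes a regular 32-gon of circumradius 4 (area = (32/2)·4.000²·sin(360°/32) = 49.94 mm²); the cube at (7, 3.5) is not intersected at this z (z outside [9.5, 15.5]); Taking the union: only the r=4 cylinder is present, so the union is just that shape — area = 49.94 mm²; the cube at (0, 12) is absent (z outside [10, 26.5]); After the difference (first − rest): none of the subtracted shapes is present at this height, so the result so far is unchanged — area = 49.94 mm². So its area = 49.94 mm². Layer 52 (z = 10.4): the cylinder: section is a regular 32-gon, circumradius r=4 (area = (32/2)·4.000²·sin(360°/32) = 49.94 mm²); the cube at (7, 3.5) (footprint 16×27.5) is included at this height (area 440.00 mm²); Taking the union: the 2 present regions are separate (no shared area or edge), so areas and boundary lengths simply add and each stays a separate island — area = 489.94 mm²; the cube at (0, 12) (footprint 29.5×25.5) is included at this height (area 752.25 mm²); After the difference (first − rest): starting from the result so far (489.94 mm²), the 29.5×25.5 cube at (0, 12) partially overlaps it — only the 304.00 mm² overlap (of its 752.25 mm²) is removed, clipping the outline — area = 185.94 mm². So its area = 185.94 mm². Layer 52 is larger (185.94 vs 49.94 mm²).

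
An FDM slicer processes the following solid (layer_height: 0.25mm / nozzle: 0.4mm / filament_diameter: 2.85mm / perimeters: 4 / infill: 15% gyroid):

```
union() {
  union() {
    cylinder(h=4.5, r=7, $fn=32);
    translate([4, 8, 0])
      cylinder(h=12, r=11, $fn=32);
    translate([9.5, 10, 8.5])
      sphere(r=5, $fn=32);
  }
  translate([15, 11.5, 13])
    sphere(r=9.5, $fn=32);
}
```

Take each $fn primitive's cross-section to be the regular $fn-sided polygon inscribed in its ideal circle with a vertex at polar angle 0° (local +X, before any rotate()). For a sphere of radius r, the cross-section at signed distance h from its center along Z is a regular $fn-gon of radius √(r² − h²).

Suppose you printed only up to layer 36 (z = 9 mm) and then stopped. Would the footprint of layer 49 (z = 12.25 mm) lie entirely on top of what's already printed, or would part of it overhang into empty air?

part overhangs

Compare the two slices. At z = 9: the cylinder is not intersected at this z (z outside [0, 4.5]); the r=11 cylinder at (4, 8) contributes a regular 32-gon of circumradius 11 (area = (32/2)·11.000²·sin(360°/32) = 377.69 mm²); the sphere at (9.5, 10): section is a regular 32-gon, circumradius = √(r²−h²) = √(5²−0.5²) = 4.975 (area = (32/2)·4.975²·sin(360°/32) = 77.26 mm²); Merging all regions: the r=5 sphere at (9.5, 10) lies entirely inside the r=11 cylinder at (4, 8), so the union is just the r=11 cylinder at (4, 8) — area = 377.69 mm²; the sphere at (15, 11.5): section is a regular 32-gon, circumradius = √(r²−h²) = √(9.5²−4²) = 8.617 (area = (32/2)·8.617²·sin(360°/32) = 231.77 mm²); Merging all regions: the regions partially overlap — summed areas 609.46 mm² minus the doubly-counted overlap 87.27 mm² gives 522.19 mm² — area = 522.19 mm². At z = 12.25: the cylinder does not reach this height (z outside [0, 4.5]); the cylinder at (4, 8) does not reach this height (z outside [0, 12]); the r=5 sphere at (9.5, 10) contributes a regular 32-gon of circumradius √(5²−3.75²) = 3.307 (area = (32/2)·3.307²·sin(360°/32) = 34.14 mm²); Taking the union: only the r=5 sphere at (9.5, 10) is present, so the union is just that shape — area = 34.14 mm²; the sphere at (15, 11.5): section is a regular 32-gon, circumradius = √(r²−h²) = √(9.5²−0.75²) = 9.470 (area = (32/2)·9.470²·sin(360°/32) = 279.95 mm²); Merging all regions: that combined region lies entirely inside the r=9.5 sphere at (15, 11.5), so the union is just the r=9.5 sphere at (15, 11.5) — area = 279.95 mm². Checking containment: at z = 12.25 the cross-section extends beyond the z = 9 cross-section by about 31.33 mm².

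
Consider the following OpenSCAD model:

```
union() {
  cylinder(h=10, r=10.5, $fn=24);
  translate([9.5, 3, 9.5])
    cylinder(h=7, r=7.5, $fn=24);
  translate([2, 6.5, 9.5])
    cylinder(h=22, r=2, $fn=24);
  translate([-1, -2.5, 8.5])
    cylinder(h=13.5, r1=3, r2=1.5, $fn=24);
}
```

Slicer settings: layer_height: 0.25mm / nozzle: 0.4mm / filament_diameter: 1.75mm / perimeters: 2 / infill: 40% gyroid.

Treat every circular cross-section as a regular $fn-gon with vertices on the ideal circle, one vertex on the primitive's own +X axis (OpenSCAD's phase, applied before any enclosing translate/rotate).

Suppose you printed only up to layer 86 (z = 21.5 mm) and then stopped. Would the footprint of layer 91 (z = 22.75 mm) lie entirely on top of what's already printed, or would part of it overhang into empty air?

entirely on top

Compare the two slices. At z = 21.5: the cylinder is not intersected at this z (z outside [0, 10]); the cylinder at (9.5, 3) is absent (z outside [9.5, 16.5]); the r=2 cylinder at (2, 6.5) contributes a regular 24-gon of circumradius 2 (area = (24/2)·2.000²·sin(360°/24) = 12.42 mm²); the cone at (-1, -2.5): at t=0.963 of its height the radius interpolates to r₁+(r₂−r₁)t = 1.556, giving a regular 24-gon of that circumradius (area = (24/2)·1.556²·sin(360°/24) = 7.52 mm²); Merging all regions: the 2 present regions are separate (no shared area or edge), so areas and boundary lengths simply add and each stays a separate island — area = 19.94 mm². At z = 22.75: the cylinder is not intersected at this z (z outside [0, 10]); the cylinder at (9.5, 3) is not intersected at this z (z outside [9.5, 16.5]); the r=2 cylinder at (2, 6.5) gives a regular 24-gon of circumradius 2 (constant along its height) (area = (24/2)·2.000²·sin(360°/24) = 12.42 mm²); the cone at (-1, -2.5) is absent (z outside [8.5, 22]); Merging all regions: only the r=2 cylinder at (2, 6.5) is present, so the union is just that shape — area = 12.42 mm². Checking containment: the cross-section at z = 22.75 is a subset of the cross-section at z = 21.5.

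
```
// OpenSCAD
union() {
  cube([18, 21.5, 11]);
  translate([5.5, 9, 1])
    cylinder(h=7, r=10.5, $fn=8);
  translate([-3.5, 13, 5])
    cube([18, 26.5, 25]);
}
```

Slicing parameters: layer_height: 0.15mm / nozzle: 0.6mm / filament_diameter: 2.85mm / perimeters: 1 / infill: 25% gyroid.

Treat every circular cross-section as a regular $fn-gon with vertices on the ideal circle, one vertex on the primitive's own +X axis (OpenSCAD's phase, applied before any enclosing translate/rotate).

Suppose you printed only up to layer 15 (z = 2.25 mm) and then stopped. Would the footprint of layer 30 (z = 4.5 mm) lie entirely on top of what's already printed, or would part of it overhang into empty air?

Compare the two slices. At z = 2.25: the 18×21.5 cube contributes its full rectangle (area 387.00 mm²); the r=10.5 cylinder at (5.5, 9) gives a regular 8-gon of circumradius 10.5 (constant along its height) (area = (8/2)·10.500²·sin(360°/8) = 311.83 mm²); the cube at (-3.5, 13) does not reach this height (z outside [5, 30]); Merging all regions: the regions partially overlap — summed areas 698.83 mm² minus the doubly-counted overlap 253.46 mm² gives 445.38 mm² — area = 445.38 mm². At z = 4.5: the cube is present — its section is the full 18×21.5 rectangle (area 387.00 mm²); the r=10.5 cylinder at (5.5, 9) gives a regular 8-gon of circumradius 10.5 (constant along its height) (area = (8/2)·10.500²·sin(360°/8) = 311.83 mm²); the cube at (-3.5, 13) is absent (z outside [5, 30]); Merging all regions: the regions partially overlap — summed areas 698.83 mm² minus the doubly-counted overlap 253.46 mm² gives 445.38 mm² — area = 445.38 mm². Checking containment: the cross-section at z = 4.5 is a subset of the cross-section at z = 2.25.

entirely on top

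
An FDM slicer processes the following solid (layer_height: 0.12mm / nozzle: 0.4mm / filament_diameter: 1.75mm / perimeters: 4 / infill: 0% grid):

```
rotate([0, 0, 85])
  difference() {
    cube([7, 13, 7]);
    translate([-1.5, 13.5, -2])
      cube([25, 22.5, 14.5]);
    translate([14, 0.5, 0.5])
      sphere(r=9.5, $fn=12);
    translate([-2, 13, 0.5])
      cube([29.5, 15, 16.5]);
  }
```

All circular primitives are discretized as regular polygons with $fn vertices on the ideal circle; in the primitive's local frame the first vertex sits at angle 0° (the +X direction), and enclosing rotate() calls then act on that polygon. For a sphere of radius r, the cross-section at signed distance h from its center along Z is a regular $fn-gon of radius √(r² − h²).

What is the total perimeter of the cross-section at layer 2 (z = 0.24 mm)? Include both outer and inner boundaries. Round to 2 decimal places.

At z = 0.24 mm: the cube (footprint 7×13) is included at this height (perimeter 40.00 mm); the 25×22.5 cube at (-1.5, 13.5) contributes its full rectangle (perimeter 95.00 mm); the r=9.5 sphere at (14, 0.5) slices to a regular 12-gon of circumradius 9.496 (√(r²−h²) with h=0.26 from center) (perimeter = 2·12·9.496·sin(180°/12) = 58.99 mm); the cube at (-2, 13) is not intersected at this z (z outside [0.5, 17]); Taking the first minus the rest: starting from the 7×13 cube, the 25×22.5 cube at (-1.5, 13.5) misses the remaining region (no effect); the r=9.5 sphere at (14, 0.5) partially overlaps it — only the 10.80 mm² overlap (of its 270.55 mm²) is removed, clipping the outline — boundary = 38.33 mm; (whole slice rotated 85° about Z — lengths, areas and connectivity unchanged). Overall, the cross-section is a single solid region. Total boundary length (outer) = 38.33 mm.

38.33 mm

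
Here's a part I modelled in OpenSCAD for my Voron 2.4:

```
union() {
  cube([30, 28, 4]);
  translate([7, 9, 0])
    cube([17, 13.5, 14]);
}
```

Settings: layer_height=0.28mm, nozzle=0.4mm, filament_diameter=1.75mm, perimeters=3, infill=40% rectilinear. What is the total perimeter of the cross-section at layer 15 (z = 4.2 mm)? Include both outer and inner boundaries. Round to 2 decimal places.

61.00 mm

At z = 4.2 mm: the cube is absent (z outside [0, 4]); the 17×13.5 cube at (7, 9) contributes its full rectangle (perimeter 61.00 mm); Merging all regions: only the 17×13.5 cube at (7, 9) is present, so the union is just that shape — boundary = 61.00 mm. Overall, the cross-section is a single solid region. Total boundary length (outer) = 61.00 mm.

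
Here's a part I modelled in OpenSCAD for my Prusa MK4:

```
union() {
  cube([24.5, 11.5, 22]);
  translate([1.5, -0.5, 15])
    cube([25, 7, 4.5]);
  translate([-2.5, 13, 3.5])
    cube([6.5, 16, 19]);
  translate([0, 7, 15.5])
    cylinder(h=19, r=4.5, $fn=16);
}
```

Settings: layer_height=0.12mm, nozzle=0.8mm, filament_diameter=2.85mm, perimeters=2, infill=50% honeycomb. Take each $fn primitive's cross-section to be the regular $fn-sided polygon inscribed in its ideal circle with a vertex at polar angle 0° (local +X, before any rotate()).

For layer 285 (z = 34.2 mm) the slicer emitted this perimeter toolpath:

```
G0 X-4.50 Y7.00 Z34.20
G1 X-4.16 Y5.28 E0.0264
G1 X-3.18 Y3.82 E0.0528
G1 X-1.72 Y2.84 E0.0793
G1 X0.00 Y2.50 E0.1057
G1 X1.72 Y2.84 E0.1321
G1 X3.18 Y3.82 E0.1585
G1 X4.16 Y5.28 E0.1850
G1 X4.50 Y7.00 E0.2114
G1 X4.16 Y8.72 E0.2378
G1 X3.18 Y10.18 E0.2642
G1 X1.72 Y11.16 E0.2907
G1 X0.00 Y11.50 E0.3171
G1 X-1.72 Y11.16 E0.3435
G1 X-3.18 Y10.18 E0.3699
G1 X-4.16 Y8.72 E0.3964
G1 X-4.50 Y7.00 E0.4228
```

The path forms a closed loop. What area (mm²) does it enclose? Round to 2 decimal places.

62.00 mm²

Apply the shoelace formula to the sequence of (X, Y) vertices; enclosed area = 62.00 mm².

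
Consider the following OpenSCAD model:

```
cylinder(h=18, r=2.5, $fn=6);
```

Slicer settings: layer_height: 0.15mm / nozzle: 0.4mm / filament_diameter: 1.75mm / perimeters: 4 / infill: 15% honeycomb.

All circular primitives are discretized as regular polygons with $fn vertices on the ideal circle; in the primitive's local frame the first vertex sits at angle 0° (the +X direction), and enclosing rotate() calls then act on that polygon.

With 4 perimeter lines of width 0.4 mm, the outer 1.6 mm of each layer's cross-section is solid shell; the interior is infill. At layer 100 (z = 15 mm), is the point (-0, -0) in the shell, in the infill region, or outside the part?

At z = 15 mm: the r=2.5 cylinder contributes a regular 6-gon of circumradius 2.5. Overall, the cross-section is a single solid region. The nearest boundary edge runs (1.25, 2.17)→(-1.25, 2.17); distance from the point to it = 2.17 mm. The point is inside the cross-section and 2.17 mm from the nearest boundary — more than the 1.6 mm shell width (4 × 0.4), so it's in the infill interior.

infill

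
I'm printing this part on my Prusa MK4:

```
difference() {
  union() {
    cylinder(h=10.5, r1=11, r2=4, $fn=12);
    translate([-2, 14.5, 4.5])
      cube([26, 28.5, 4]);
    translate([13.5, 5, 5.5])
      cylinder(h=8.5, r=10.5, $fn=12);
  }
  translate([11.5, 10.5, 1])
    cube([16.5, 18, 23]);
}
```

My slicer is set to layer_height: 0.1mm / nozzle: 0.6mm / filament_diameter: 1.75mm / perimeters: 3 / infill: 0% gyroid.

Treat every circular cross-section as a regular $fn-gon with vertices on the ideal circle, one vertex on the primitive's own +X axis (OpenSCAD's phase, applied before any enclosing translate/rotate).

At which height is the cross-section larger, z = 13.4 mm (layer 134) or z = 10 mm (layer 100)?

Layer 134 (z = 13.4): the cone is not intersected at this z (z outside [0, 10.5]); the cube at (-2, 14.5) is absent (z outside [4.5, 8.5]); the r=10.5 cylinder at (13.5, 5) contributes a regular 12-gon of circumradius 10.5 (area = (12/2)·10.500²·sin(360°/12) = 330.75 mm²); Taking the union: only the r=10.5 cylinder at (13.5, 5) is present, so the union is just that shape — area = 330.75 mm²; the cube at (11.5, 10.5) is present — its section is the full 16.5×18 rectangle (area 297.00 mm²); Subtracting the remaining from the first: starting from that combined region (330.75 mm²), the 16.5×18 cube at (11.5, 10.5) partially overlaps it — only the 38.48 mm² overlap (of its 297.00 mm²) is removed, clipping the outline — area = 292.27 mm². So its area = 292.27 mm². Layer 100 (z = 10): the cone contributes a regular 12-gon of circumradius 4.333 (interpolated between r1=11 and r2=4 at t=0.952) (area = (12/2)·4.333²·sin(360°/12) = 56.33 mm²); the cube at (-2, 14.5) does not reach this height (z outside [4.5, 8.5]); the r=10.5 cylinder at (13.5, 5) gives a regular 12-gon of circumradius 10.5 (constant along its height) (area = (12/2)·10.500²·sin(360°/12) = 330.75 mm²); Combining (union): the 2 present regions are separate (no shared area or edge), so areas and boundary lengths simply add and each stays a separate island — area = 387.08 mm²; the cube at (11.5, 10.5) is present — its section is the full 16.5×18 rectangle (area 297.00 mm²); Subtracting the remaining from the first: starting from that combined region (387.08 mm²), the 16.5×18 cube at (11.5, 10.5) partially overlaps it — only the 38.48 mm² overlap (of its 297.00 mm²) is removed, clipping the outline — area = 348.61 mm². So its area = 348.61 mm². Layer 100 is larger (348.61 vs 292.27 mm²).

layer 100 (z = 10 mm)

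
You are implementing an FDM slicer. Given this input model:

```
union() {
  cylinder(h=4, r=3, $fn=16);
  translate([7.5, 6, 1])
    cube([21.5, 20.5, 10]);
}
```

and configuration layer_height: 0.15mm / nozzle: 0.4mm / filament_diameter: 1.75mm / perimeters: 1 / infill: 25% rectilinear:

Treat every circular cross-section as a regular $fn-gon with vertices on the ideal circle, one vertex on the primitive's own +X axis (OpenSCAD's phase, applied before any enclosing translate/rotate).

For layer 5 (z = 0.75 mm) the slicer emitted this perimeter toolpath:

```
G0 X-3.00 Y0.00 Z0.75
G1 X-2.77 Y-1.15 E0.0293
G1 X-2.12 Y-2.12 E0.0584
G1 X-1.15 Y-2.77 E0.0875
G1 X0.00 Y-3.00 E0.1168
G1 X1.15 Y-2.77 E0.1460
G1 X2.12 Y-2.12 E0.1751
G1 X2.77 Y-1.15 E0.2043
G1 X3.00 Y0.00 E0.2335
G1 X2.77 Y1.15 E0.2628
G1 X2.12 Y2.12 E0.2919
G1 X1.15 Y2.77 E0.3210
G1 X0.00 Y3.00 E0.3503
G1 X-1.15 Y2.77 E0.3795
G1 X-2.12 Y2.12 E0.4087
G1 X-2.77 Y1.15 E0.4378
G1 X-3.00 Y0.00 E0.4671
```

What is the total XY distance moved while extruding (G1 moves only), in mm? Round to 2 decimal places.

18.72 mm

Sum the Euclidean lengths of each G1 segment: total = 18.72 mm.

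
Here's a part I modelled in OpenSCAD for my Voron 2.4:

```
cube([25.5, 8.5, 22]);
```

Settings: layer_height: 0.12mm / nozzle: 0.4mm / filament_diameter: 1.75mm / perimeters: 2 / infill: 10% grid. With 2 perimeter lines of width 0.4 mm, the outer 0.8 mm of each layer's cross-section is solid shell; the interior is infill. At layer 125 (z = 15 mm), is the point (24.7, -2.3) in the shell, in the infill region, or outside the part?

outside

At z = 15 mm: the cube (footprint 25.5×8.5) is included at this height. Overall, the cross-section is a single solid region. The nearest boundary edge runs (0.00, 0.00)→(25.50, 0.00); distance from the point to it = 2.30 mm. The point is not inside any of the regions above, so it lies outside the cross-section (2.30 mm from the nearest boundary).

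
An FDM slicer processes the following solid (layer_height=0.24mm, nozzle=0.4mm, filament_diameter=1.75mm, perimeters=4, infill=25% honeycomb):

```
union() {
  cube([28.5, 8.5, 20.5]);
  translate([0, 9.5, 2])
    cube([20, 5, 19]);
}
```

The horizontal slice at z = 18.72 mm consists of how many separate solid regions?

2

At z = 18.72 mm: the 28.5×8.5 cube contributes its full rectangle; the cube at (0, 9.5) (footprint 20×5) is included at this height; Merging all regions: the 2 present regions are separate (no shared area or edge), so areas and boundary lengths simply add and each stays a separate island — 2 connected regions. The result has 2 disconnected regions.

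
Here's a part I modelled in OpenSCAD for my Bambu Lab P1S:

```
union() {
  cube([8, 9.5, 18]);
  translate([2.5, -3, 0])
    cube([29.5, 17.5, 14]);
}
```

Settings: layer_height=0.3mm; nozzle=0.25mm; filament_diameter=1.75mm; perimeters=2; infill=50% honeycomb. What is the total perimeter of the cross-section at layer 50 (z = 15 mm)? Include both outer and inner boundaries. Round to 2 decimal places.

At z = 15 mm: the 8×9.5 cube contributes its full rectangle (perimeter 35.00 mm); the cube at (2.5, -3) is not intersected at this z (z outside [0, 14]); Taking the union: only the 8×9.5 cube is present, so the union is just that shape — boundary = 35.00 mm. Overall, the cross-section is a single solid region. Total boundary length (outer) = 35.00 mm.

35.00 mm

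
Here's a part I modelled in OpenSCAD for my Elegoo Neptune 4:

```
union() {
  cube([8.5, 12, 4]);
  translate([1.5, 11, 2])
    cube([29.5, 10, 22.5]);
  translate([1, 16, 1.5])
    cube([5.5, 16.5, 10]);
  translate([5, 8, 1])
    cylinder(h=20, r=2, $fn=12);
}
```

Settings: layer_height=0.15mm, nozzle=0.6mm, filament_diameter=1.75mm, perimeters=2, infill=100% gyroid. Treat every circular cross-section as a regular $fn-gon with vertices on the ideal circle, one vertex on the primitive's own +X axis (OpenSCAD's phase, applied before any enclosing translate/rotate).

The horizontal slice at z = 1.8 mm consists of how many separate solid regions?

At z = 1.8 mm: the cube (footprint 8.5×12) is included at this height; the cube at (1.5, 11) is absent (z outside [2, 24.5]); the 5.5×16.5 cube at (1, 16) contributes its full rectangle; the r=2 cylinder at (5, 8) contributes a regular 12-gon of circumradius 2; Merging all regions: the regions partially overlap (shared area 12.00 mm²), so overlapping operands fuse into one piece — 2 connected regions. The result has 2 disconnected regions.

2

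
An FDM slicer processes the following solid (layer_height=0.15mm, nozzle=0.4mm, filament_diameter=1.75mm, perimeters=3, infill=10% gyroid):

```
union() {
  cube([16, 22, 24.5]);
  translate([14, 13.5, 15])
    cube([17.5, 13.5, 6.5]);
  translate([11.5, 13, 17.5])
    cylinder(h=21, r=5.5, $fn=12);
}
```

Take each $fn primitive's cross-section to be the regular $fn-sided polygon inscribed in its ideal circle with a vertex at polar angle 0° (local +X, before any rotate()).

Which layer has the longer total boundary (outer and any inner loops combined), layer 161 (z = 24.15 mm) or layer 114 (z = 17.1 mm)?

Layer 161 (z = 24.15): the 16×22 cube contributes its full rectangle (perimeter 76.00 mm); the cube at (14, 13.5) is not intersected at this z (z outside [15, 21.5]); the r=5.5 cylinder at (11.5, 13) gives a regular 12-gon of circumradius 5.5 (constant along its height) (perimeter = 2·12·5.500·sin(180°/12) = 34.16 mm); Combining (union): the regions partially overlap (shared area 87.21 mm²), so the edge portions inside another operand are dropped and the merged outline is re-measured after clipping — boundary = 76.41 mm. So its perimeter = 76.41 mm. Layer 114 (z = 17.1): the cube (footprint 16×22) is included at this height (perimeter 76.00 mm); the cube at (14, 13.5) is present — its section is the full 17.5×13.5 rectangle (perimeter 62.00 mm); the cylinder at (11.5, 13) does not reach this height (z outside [17.5, 38.5]); Combining (union): the regions partially overlap (shared area 17.00 mm²), so the edge portions inside another operand are dropped and the merged outline is re-measured after clipping — boundary = 117.00 mm. So its perimeter = 117.00 mm. Layer 114 is larger (117.00 vs 76.41 mm).

layer 114 (z = 17.1 mm)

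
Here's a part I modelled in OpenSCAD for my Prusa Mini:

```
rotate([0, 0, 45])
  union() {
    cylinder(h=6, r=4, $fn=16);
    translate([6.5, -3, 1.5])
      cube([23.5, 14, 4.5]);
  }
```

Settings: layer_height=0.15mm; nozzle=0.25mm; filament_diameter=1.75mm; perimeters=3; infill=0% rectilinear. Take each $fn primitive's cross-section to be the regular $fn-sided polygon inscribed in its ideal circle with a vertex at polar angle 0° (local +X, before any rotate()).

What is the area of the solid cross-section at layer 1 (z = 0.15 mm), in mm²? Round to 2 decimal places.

At z = 0.15 mm: the r=4 cylinder gives a regular 16-gon of circumradius 4 (constant along its height) (area = (16/2)·4.000²·sin(360°/16) = 48.98 mm²); the cube at (6.5, -3) is absent (z outside [1.5, 6]); Combining (union): only the r=4 cylinder is present, so the union is just that shape — area = 48.98 mm²; (rotated 45° about Z; rotation is an isometry so areas/perimeters/island counts are preserved). Overall, the cross-section is a single solid region. Net area = 48.98 mm².

48.98 mm²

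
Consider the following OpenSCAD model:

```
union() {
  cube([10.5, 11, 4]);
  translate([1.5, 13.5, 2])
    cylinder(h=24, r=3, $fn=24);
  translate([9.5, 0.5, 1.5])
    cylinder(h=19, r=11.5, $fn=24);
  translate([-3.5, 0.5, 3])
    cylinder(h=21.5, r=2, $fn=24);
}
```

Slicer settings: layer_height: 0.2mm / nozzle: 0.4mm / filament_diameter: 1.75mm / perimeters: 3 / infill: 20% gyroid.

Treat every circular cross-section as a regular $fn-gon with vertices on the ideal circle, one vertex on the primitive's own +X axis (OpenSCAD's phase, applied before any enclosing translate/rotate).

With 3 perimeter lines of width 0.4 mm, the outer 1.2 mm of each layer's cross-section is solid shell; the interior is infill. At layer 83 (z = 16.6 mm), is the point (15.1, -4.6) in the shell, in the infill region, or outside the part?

At z = 16.6 mm: the cube does not reach this height (z outside [0, 4]); the r=3 cylinder at (1.5, 13.5) contributes a regular 24-gon of circumradius 3; the r=11.5 cylinder at (9.5, 0.5) contributes a regular 24-gon of circumradius 11.5; the cylinder at (-3.5, 0.5): section is a regular 24-gon, circumradius r=2; Combining (union): the regions partially overlap (shared area 0.68 mm²), so overlapping operands fuse into one piece — 2 connected regions. Overall, the cross-section has 2 separate islands. The nearest boundary edge runs (19.46, -5.25)→(17.63, -7.63); distance from the point to it = 3.85 mm. (Shell/infill is judged within the island containing the point — the largest one.) The point is inside the cross-section and 3.85 mm from the nearest boundary — more than the 1.2 mm shell width (3 × 0.4), so it's in the infill interior.

infill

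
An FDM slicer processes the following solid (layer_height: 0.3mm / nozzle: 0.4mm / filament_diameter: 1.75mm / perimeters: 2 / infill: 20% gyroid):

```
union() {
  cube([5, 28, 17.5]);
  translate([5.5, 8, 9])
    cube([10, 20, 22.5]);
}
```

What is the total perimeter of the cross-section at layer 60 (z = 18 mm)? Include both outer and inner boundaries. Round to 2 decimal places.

60.00 mm

At z = 18 mm: the cube does not reach this height (z outside [0, 17.5]); the 10×20 cube at (5.5, 8) contributes its full rectangle (perimeter 60.00 mm); Merging all regions: only the 10×20 cube at (5.5, 8) is present, so the union is just that shape — boundary = 60.00 mm. Overall, the cross-section is a single solid region. Total boundary length (outer) = 60.00 mm.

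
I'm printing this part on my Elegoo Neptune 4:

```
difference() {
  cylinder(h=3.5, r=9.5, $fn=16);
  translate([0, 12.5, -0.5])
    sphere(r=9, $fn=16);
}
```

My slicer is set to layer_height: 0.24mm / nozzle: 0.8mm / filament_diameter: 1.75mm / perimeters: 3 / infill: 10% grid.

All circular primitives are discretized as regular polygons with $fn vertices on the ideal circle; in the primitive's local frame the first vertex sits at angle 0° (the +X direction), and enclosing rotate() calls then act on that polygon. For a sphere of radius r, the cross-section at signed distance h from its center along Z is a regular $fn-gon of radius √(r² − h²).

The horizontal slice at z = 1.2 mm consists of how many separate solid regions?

At z = 1.2 mm: the cylinder: section is a regular 16-gon, circumradius r=9.5; the r=9 sphere at (0, 12.5) slices to a regular 16-gon of circumradius 8.838 (√(r²−h²) with h=1.7 from center); Taking the first minus the rest: starting from the r=9.5 cylinder, the r=9 sphere at (0, 12.5) partially overlaps it — only the 50.65 mm² overlap (of its 239.13 mm²) is removed, clipping the outline — 1 connected region. The result has 1 disconnected region.

1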